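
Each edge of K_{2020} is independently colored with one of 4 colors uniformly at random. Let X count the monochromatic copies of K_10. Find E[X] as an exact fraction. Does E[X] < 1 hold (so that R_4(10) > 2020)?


E[X] = C(2020, 10) · 4^{1 − 45} = 304832018578739931133653656 · 4^{−44} = 304832018578739931133653656/309485009821345068724781056.
As a reduced fraction: E[X] = 38104002322342491391706707/38685626227668133590597632 ≈ 0.9850.
Is E[X] < 1? YES.
Since E[X] < 1, there exists a 4-coloring of K_{2020} with no monochromatic K_10; hence R_4(10) > 2020.

E[X] = 38104002322342491391706707/38685626227668133590597632 ≈ 0.9850; E[X] < 1, so R_4(10) > 2020.


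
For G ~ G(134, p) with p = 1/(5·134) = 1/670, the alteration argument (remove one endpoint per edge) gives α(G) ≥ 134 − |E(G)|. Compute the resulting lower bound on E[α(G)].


E[|E(G)|] = C(134, 2)·p = 8911 · (1/670) = 133/10.
E[α(G)] ≥ n − E[|E(G)|] = 134 − 133/10 = 1207/10.
Numerically: ≈ 120.700.
(This is only a lower bound; the true E[α(G)] may be larger.)

E[α(G)] ≥ 1207/10 ≈ 120.700.


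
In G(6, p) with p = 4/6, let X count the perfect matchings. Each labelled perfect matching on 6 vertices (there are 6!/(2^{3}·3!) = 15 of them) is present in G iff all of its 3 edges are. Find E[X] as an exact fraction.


K_6 has 6!/(2^{3}·3!) = 15 labelled perfect matchings.
For each such perfect matching H, let X_H = 1 if all 3 edges of H are present in G. Then P[X_H = 1] = p^{3} = (2/3)^{3} = 8/27.
By linearity of expectation: E[X] = Σ_H E[X_H] = 15 · p^{3} = 15 · 8/27 = 40/9.
Numerically: E[X] ≈ 4.444.

E[X] = 15 · (2/3)^{3} = 40/9 ≈ 4.444.


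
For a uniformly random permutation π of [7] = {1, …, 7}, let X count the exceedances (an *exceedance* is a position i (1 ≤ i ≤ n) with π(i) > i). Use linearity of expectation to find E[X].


Write X = Σ_{i=1}^{7} X_i, where X_i = 1_{π(i) > i}.
For each fixed i, π(i) is uniform over {1, …, 7} (marginal of a uniform permutation), so P[π(i) > i] = (n − i)/n. Summing: Σ_{i=1}^{7} (n − i)/n = (0 + 1 + … + 6)/7 = 7(7 − 1)/(2·7) = (7 − 1)/2.
Hence E[X] = Σ_{i=1}^{7} (7 − i)/7 = 3 ≈ 3.00000.

E[X] = 3 = 3.00000.


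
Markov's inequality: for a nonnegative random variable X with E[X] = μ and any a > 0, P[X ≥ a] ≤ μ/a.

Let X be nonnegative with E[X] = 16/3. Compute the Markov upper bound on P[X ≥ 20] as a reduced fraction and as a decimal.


μ = E[X] = 16/3, a = 20.
Markov: P[X ≥ 20] ≤ μ/a = (16/3)/20 = 4/15.
Numerically: ≈ 0.2667.
(Since a = 20 > μ = 5.3333, the bound 4/15 is < 1 and informative.)

P[X ≥ 20] ≤ 4/15 ≈ 0.2667.


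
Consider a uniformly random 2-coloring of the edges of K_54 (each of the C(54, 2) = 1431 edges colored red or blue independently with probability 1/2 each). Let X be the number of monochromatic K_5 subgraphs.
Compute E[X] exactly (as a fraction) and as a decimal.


Let X = Σ_S X_S over the C(54, 5) = 3162510 subsets S of size 5, where X_S = 1 if the K_5 on S is monochromatic.
For a fixed S, the K_5 on S has C(5, 2) = 10 edges. P[all 10 edges red] = (1/2)^10, and likewise for blue, so P[monochromatic] = 2·(1/2)^10 = 2^{1 − 10} = 1/512.
By linearity of expectation: E[X] = C(54, 5) · 2^{1 − 10} = 3162510 · 1/512 = 1581255/256.
Numerically: E[X] ≈ 6176.777.

E[X] = C(54,5)·2^(1−C(5,2)) = 1581255/256 ≈ 6176.777.


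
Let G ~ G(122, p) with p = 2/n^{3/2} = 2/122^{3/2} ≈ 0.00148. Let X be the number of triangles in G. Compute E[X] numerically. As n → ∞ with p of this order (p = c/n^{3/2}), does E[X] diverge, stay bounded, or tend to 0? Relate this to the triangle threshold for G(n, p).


Number of potential triangles: C(122, 3) = 295240.
Each occurs with probability p³ ≈ (0.00148)³ ≈ 3.26942e-09.
By linearity: E[X] = C(122, 3)·p³ ≈ 295240 · 3.26942e-09 ≈ 0.001.
Since α = 3/2 > 1, p = c/n^{3/2} = o(1/n) is below the triangle threshold p ~ 1/n. Asymptotically E[X] ~ (c³/6)·n^{3(1−α)} = (2³/6)·n^{-1.5} → 0, so by Markov's inequality G has no triangles w.h.p.

E[X] ≈ 0.001; in regime p = Θ(1/n^{3/2}) E[X] tends to 0 (below the triangle threshold p ~ 1/n).


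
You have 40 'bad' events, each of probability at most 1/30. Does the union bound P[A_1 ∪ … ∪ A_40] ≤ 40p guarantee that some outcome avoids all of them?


Union bound: P[∪_{i=1}^{40} A_i] ≤ Σ_i P[A_i] ≤ 40·p = 40·(1/30) = 4/3.
Numerically: 4/3 ≈ 1.3333333.
Is 4/3 < 1? NO.
Since the bound 4/3 is ≥ 1, the union bound is uninformative here; it does NOT by itself certify existence.

40·p = 4/3 ≈ 1.3333333; existence NOT certified by the union bound.


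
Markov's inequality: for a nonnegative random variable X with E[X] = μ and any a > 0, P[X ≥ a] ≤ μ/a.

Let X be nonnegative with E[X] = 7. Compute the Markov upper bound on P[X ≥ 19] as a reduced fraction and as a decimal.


μ = E[X] = 7, a = 19.
Markov: P[X ≥ 19] ≤ μ/a = (7)/19 = 7/19.
Numerically: ≈ 0.368421.
(Since a = 19 > μ = 7.000000, the bound 7/19 is < 1 and informative.)

P[X ≥ 19] ≤ 7/19 ≈ 0.368421.


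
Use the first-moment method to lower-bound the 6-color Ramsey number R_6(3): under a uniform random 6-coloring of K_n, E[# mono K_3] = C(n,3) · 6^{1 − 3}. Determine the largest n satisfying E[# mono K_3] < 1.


We need C(n, 3) · 6^{1 − 3} < 1, i.e. C(n, 3) < 6^{3 − 1} = 36.
Check values of n near the boundary:
  n = 3: C(3, 3) = 1; 1 < 36? YES
  n = 4: C(4, 3) = 4; 4 < 36? YES
  n = 5: C(5, 3) = 10; 10 < 36? YES
  n = 6: C(6, 3) = 20; 20 < 36? YES
  n = 7: C(7, 3) = 35; 35 < 36? YES
  n = 8: C(8, 3) = 56; 56 < 36? NO
  n = 9: C(9, 3) = 84; 84 < 36? NO
The largest n with C(n, 3) < 36 is n = 7 (where E[X] = 35/36 ≈ 0.972). Hence R_6(3) > 7, i.e. R_6(3) ≥ 8.

Largest n = 7; hence R_6(3) > 7.


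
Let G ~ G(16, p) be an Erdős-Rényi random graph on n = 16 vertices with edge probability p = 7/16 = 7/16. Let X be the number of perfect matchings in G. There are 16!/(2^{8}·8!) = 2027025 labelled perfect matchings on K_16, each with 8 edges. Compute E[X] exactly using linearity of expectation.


K_16 has 16!/(2^{8}·8!) = 2027025 labelled perfect matchings.
For each such perfect matching H, let X_H = 1 if all 8 edges of H are present in G. Then P[X_H = 1] = p^{8} = (7/16)^{8} = 5764801/4294967296.
By linearity of expectation: E[X] = Σ_H E[X_H] = 2027025 · p^{8} = 2027025 · 5764801/4294967296 = 11685395747025/4294967296.
Numerically: E[X] ≈ 2721.

E[X] = 2027025 · (7/16)^{8} = 11685395747025/4294967296 ≈ 2721.


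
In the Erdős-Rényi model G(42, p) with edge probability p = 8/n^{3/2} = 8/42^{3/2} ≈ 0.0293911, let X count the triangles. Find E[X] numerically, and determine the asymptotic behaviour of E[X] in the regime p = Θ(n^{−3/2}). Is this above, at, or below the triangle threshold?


Number of potential triangles: C(42, 3) = 11480.
Each occurs with probability p³ ≈ (0.0293911)³ ≈ 2.53891496e-05.
By linearity: E[X] = C(42, 3)·p³ ≈ 11480 · 2.53891496e-05 ≈ 0.291467.
Since α = 3/2 > 1, p = c/n^{3/2} = o(1/n) is below the triangle threshold p ~ 1/n. Asymptotically E[X] ~ (c³/6)·n^{3(1−α)} = (8³/6)·n^{-1.5} → 0, so by Markov's inequality G has no triangles w.h.p.

E[X] ≈ 0.291467; in regime p = Θ(1/n^{3/2}) E[X] tends to 0 (below the triangle threshold p ~ 1/n).


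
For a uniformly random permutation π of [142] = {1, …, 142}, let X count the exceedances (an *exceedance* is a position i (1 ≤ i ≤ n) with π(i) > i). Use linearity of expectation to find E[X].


Write X = Σ_{i=1}^{142} X_i, where X_i = 1_{π(i) > i}.
For each fixed i, π(i) is uniform over {1, …, 142} (marginal of a uniform permutation), so P[π(i) > i] = (n − i)/n. Summing: Σ_{i=1}^{142} (n − i)/n = (0 + 1 + … + 141)/142 = 142(142 − 1)/(2·142) = (142 − 1)/2.
Hence E[X] = Σ_{i=1}^{142} (142 − i)/142 = 141/2 ≈ 70.500000.

E[X] = 141/2 = 70.500000.


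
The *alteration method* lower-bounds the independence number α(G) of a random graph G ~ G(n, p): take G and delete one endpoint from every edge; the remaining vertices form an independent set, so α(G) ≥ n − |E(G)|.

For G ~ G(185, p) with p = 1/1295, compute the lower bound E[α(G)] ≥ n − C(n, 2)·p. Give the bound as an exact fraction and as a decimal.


E[|E(G)|] = C(185, 2)·p = 17020 · (1/1295) = 92/7.
E[α(G)] ≥ n − E[|E(G)|] = 185 − 92/7 = 1203/7.
Numerically: ≈ 171.857.
(This is only a lower bound; the true E[α(G)] may be larger.)

E[α(G)] ≥ 1203/7 ≈ 171.857.


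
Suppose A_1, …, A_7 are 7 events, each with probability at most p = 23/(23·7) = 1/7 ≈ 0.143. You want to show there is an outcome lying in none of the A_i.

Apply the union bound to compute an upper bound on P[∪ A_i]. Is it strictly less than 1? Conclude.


Union bound: P[∪_{i=1}^{7} A_i] ≤ Σ_i P[A_i] ≤ 7·p = 7·(1/7) = 1.
Numerically: 1 ≈ 1.000.
Is 1 < 1? NO.
Since the bound 1 is ≥ 1, the union bound is uninformative here; it does NOT by itself certify existence.

7·p = 1 ≈ 1.000; existence NOT certified by the union bound.


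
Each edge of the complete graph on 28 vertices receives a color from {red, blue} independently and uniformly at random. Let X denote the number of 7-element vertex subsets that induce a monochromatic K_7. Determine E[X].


Let X = Σ_S X_S over the C(28, 7) = 1184040 subsets S of size 7, where X_S = 1 if the K_7 on S is monochromatic.
For a fixed S, the K_7 on S has C(7, 2) = 21 edges. P[all 21 edges red] = (1/2)^21, and likewise for blue, so P[monochromatic] = 2·(1/2)^21 = 2^{1 − 21} = 1/1048576.
By linearity: E[X] = C(28, 7) · 2^{1 − 21} = 1184040 · 1/1048576 = 148005/131072.
Numerically: E[X] ≈ 1.12919.

E[X] = C(28,7)·2^(1−C(7,2)) = 148005/131072 ≈ 1.12919.


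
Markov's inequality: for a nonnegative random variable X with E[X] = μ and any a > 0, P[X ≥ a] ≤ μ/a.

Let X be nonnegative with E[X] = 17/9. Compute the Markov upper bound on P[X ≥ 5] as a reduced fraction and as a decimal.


μ = E[X] = 17/9, a = 5.
Markov: P[X ≥ 5] ≤ μ/a = (17/9)/5 = 17/45.
Numerically: ≈ 0.377778.
(Since a = 5 > μ = 1.888889, the bound 17/45 is < 1 and informative.)

P[X ≥ 5] ≤ 17/45 ≈ 0.377778.


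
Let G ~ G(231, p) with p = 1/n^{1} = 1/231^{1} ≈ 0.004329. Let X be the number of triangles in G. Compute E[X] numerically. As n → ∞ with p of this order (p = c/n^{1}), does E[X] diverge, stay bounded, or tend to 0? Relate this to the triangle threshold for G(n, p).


Number of potential triangles: C(231, 3) = 2027795.
Each occurs with probability p³ ≈ (0.004329)³ ≈ 8.1126747e-08.
By linearity: E[X] = C(231, 3)·p³ ≈ 2027795 · 8.1126747e-08 ≈ 0.16451.
Here α = 1, so p = 1/n is exactly at the triangle threshold p ~ 1/n. Asymptotically E[X] → c³/6 = 1³/6 = 1/6 ≈ 0.16667, a bounded constant. In this regime the triangle count is asymptotically Poisson(c³/6).

E[X] ≈ 0.16451; in regime p = Θ(1/n^{1}) E[X] stays bounded (at the triangle threshold p ~ 1/n).


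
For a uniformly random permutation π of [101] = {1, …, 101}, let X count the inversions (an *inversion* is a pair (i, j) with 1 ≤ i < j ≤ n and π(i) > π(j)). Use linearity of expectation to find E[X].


Write X = Σ X_I over the C(101, 2) = 5050 pairs i < j, with X_I the indicator of one inversion.
There are 5050 indicators.
For each fixed pair i < j, the values π(i) and π(j) are two distinct elements of {1, …, 101} in uniformly random order; by symmetry P[π(i) > π(j)] = 1/2.
By linearity: E[X] = 5050 · (1/2) = C(101, 2) · (1/2) = 5050/2 = 2525 ≈ 2525.0000.

E[X] = 2525 = 2525.0000.


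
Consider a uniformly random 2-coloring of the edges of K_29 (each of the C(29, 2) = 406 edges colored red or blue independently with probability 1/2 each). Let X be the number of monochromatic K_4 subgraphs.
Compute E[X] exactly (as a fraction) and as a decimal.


Let X = Σ_S X_S over the C(29, 4) = 23751 subsets S of size 4, where X_S = 1 if the K_4 on S is monochromatic.
For a fixed S, the K_4 on S has C(4, 2) = 6 edges. P[all 6 edges red] = (1/2)^6, and likewise for blue, so P[monochromatic] = 2·(1/2)^6 = 2^{1 − 6} = 1/32.
By linearity: E[X] = C(29, 4) · 2^{1 − 6} = 23751 · 1/32 = 23751/32.
Numerically: E[X] ≈ 742.21875.

E[X] = C(29,4)·2^(1−C(4,2)) = 23751/32 ≈ 742.21875.


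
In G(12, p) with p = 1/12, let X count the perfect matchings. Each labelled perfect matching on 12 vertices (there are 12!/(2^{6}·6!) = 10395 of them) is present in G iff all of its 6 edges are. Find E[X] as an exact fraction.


K_12 has 12!/(2^{6}·6!) = 10395 labelled perfect matchings.
For each such perfect matching H, let X_H = 1 if all 6 edges of H are present in G. Then P[X_H = 1] = p^{6} = (1/12)^{6} = 1/2985984.
By linearity: E[X] = Σ_H E[X_H] = 10395 · p^{6} = 10395 · 1/2985984 = 385/110592.
Numerically: E[X] ≈ 0.00348126.

E[X] = 10395 · (1/12)^{6} = 385/110592 ≈ 0.00348126.


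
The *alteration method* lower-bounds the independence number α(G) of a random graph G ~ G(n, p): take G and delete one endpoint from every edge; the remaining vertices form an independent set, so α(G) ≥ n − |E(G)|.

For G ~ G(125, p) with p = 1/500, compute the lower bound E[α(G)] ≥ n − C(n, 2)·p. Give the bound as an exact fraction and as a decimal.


E[|E(G)|] = C(125, 2)·p = 7750 · (1/500) = 31/2.
E[α(G)] ≥ n − E[|E(G)|] = 125 − 31/2 = 219/2.
Numerically: ≈ 109.500000.
(This is only a lower bound; the true E[α(G)] may be larger.)

E[α(G)] ≥ 219/2 ≈ 109.500000.


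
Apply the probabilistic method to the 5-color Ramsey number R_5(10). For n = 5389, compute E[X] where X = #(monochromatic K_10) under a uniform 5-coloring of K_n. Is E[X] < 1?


E[X] = C(5389, 10) · 5^{1 − 45} = 5645340767466558997768874792926 · 5^{−44} = 5645340767466558997768874792926/5684341886080801486968994140625.
As a reduced fraction: E[X] = 5645340767466558997768874792926/5684341886080801486968994140625 ≈ 0.993.
Is E[X] < 1? YES.
Since E[X] < 1, there exists a 5-coloring of K_{5389} with no monochromatic K_10; hence R_5(10) > 5389.

E[X] = 5645340767466558997768874792926/5684341886080801486968994140625 ≈ 0.993; E[X] < 1, so R_5(10) > 5389.


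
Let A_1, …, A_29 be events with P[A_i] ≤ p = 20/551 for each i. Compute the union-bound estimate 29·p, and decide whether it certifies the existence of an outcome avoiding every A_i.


Union bound: P[∪_{i=1}^{29} A_i] ≤ Σ_i P[A_i] ≤ 29·p = 29·(20/551) = 20/19.
Numerically: 20/19 ≈ 1.0526.
Is 20/19 < 1? NO.
Since the bound 20/19 is ≥ 1, the union bound is uninformative here; it does NOT by itself certify existence.

29·p = 20/19 ≈ 1.0526; existence NOT certified by the union bound.


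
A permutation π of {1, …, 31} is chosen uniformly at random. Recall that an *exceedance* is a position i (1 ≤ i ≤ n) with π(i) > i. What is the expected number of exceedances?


Write X = Σ_{i=1}^{31} X_i, where X_i = 1_{π(i) > i}.
For each fixed i, π(i) is uniform over {1, …, 31} (marginal of a uniform permutation), so P[π(i) > i] = (n − i)/n. Summing: Σ_{i=1}^{31} (n − i)/n = (0 + 1 + … + 30)/31 = 31(31 − 1)/(2·31) = (31 − 1)/2.
Hence E[X] = Σ_{i=1}^{31} (31 − i)/31 = 15 ≈ 15.000.

E[X] = 15 = 15.000.


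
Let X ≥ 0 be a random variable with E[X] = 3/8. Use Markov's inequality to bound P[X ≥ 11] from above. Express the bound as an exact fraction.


μ = E[X] = 3/8, a = 11.
Markov: P[X ≥ 11] ≤ μ/a = (3/8)/11 = 3/88.
Numerically: ≈ 0.034091.
(Since a = 11 > μ = 0.375000, the bound 3/88 is < 1 and informative.)

P[X ≥ 11] ≤ 3/88 ≈ 0.034091.


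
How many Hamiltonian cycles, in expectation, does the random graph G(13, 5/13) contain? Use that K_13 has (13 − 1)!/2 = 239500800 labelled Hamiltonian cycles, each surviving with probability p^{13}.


K_13 has (13 − 1)!/2 = 239500800 labelled Hamiltonian cycles.
For each such Hamiltonian cycle H, let X_H = 1 if all 13 edges of H are present in G. Then P[X_H = 1] = p^{13} = (5/13)^{13} = 1220703125/302875106592253.
By linearity of expectation: E[X] = Σ_H E[X_H] = 239500800 · p^{13} = 239500800 · 1220703125/302875106592253 = 292359375000000000/302875106592253.
Numerically: E[X] ≈ 965.

E[X] = 239500800 · (5/13)^{13} = 292359375000000000/302875106592253 ≈ 965.


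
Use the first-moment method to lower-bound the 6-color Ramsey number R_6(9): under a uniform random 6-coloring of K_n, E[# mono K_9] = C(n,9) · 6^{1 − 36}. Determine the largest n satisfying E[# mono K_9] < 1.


We need C(n, 9) · 6^{1 − 36} < 1, i.e. C(n, 9) < 6^{36 − 1} = 1719070799748422591028658176.
Check values of n near the boundary:
  n = 4406: C(4406, 9) = 1710356485221788389505285700; 1710356485221788389505285700 < 1719070799748422591028658176? YES
  n = 4407: C(4407, 9) = 1713856532599459170657070050; 1713856532599459170657070050 < 1719070799748422591028658176? YES
  n = 4408: C(4408, 9) = 1717362945146264156457459600; 1717362945146264156457459600 < 1719070799748422591028658176? YES
  n = 4409: C(4409, 9) = 1720875732988608787686577131; 1720875732988608787686577131 < 1719070799748422591028658176? NO
  n = 4410: C(4410, 9) = 1724394906266704102180823710; 1724394906266704102180823710 < 1719070799748422591028658176? NO
  n = 4411: C(4411, 9) = 1727920475134582415883601405; 1727920475134582415883601405 < 1719070799748422591028658176? NO
The largest n with C(n, 9) < 1719070799748422591028658176 is n = 4408 (where E[X] = 35778394690547169926197075/35813974994758803979763712 ≈ 0.999). Hence R_6(9) > 4408, i.e. R_6(9) ≥ 4409.

Largest n = 4408; hence R_6(9) > 4408.


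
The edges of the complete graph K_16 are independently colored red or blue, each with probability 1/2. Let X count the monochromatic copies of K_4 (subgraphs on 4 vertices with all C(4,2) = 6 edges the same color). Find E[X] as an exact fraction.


Let X = Σ_S X_S over the C(16, 4) = 1820 subsets S of size 4, where X_S = 1 if the K_4 on S is monochromatic.
For a fixed S, the K_4 on S has C(4, 2) = 6 edges. P[all 6 edges red] = (1/2)^6, and likewise for blue, so P[monochromatic] = 2·(1/2)^6 = 2^{1 − 6} = 1/32.
By linearity of expectation: E[X] = C(16, 4) · 2^{1 − 6} = 1820 · 1/32 = 455/8.
Numerically: E[X] ≈ 56.8750.

E[X] = C(16,4)·2^(1−C(4,2)) = 455/8 ≈ 56.8750.


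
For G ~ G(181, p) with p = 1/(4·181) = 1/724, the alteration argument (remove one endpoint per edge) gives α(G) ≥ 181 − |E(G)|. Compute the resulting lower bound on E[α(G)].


E[|E(G)|] = C(181, 2)·p = 16290 · (1/724) = 45/2.
E[α(G)] ≥ n − E[|E(G)|] = 181 − 45/2 = 317/2.
Numerically: ≈ 158.500000.
(This is only a lower bound; the true E[α(G)] may be larger.)

E[α(G)] ≥ 317/2 ≈ 158.500000.


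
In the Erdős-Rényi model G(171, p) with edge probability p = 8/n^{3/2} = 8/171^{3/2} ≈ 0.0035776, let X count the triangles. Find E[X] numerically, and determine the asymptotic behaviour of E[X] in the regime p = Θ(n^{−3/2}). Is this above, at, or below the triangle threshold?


Number of potential triangles: C(171, 3) = 818805.
Each occurs with probability p³ ≈ (0.0035776)³ ≈ 4.5791774e-08.
By linearity: E[X] = C(171, 3)·p³ ≈ 818805 · 4.5791774e-08 ≈ 0.03749.
Since α = 3/2 > 1, p = c/n^{3/2} = o(1/n) is below the triangle threshold p ~ 1/n. Asymptotically E[X] ~ (c³/6)·n^{3(1−α)} = (8³/6)·n^{-1.5} → 0, so by Markov's inequality G has no triangles w.h.p.

E[X] ≈ 0.03749; in regime p = Θ(1/n^{3/2}) E[X] tends to 0 (below the triangle threshold p ~ 1/n).


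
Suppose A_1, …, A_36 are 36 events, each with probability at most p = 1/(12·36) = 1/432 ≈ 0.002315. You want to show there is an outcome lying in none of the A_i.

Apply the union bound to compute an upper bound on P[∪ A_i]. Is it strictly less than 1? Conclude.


Union bound: P[∪_{i=1}^{36} A_i] ≤ Σ_i P[A_i] ≤ 36·p = 36·(1/432) = 1/12.
Numerically: 1/12 ≈ 0.083333.
Is 1/12 < 1? YES.
Since P[∪ A_i] ≤ 1/12 < 1, the complement has P[∩ A_i^c] ≥ 1 − 1/12 = 11/12 > 0, so some outcome avoids every A_i.

36·p = 1/12 ≈ 0.083333; existence CERTIFIED by the union bound.


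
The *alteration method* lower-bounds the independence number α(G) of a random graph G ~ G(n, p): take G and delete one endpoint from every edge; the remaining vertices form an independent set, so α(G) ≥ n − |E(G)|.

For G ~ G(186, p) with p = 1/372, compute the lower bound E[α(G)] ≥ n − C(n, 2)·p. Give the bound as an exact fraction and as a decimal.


E[|E(G)|] = C(186, 2)·p = 17205 · (1/372) = 185/4.
E[α(G)] ≥ n − E[|E(G)|] = 186 − 185/4 = 559/4.
Numerically: ≈ 139.7500.
(This is only a lower bound; the true E[α(G)] may be larger.)

E[α(G)] ≥ 559/4 ≈ 139.7500.


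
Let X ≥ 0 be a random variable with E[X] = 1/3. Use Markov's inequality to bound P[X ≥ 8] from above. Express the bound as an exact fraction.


μ = E[X] = 1/3, a = 8.
Markov: P[X ≥ 8] ≤ μ/a = (1/3)/8 = 1/24.
Numerically: ≈ 0.042.
(Since a = 8 > μ = 0.333, the bound 1/24 is < 1 and informative.)

P[X ≥ 8] ≤ 1/24 ≈ 0.042.


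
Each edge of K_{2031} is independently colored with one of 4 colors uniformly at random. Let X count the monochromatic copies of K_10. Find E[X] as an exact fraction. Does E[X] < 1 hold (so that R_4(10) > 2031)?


E[X] = C(2031, 10) · 4^{1 − 45} = 321883478221675085423322615 · 4^{−44} = 321883478221675085423322615/309485009821345068724781056.
As a reduced fraction: E[X] = 321883478221675085423322615/309485009821345068724781056 ≈ 1.0401.
Is E[X] < 1? NO.
Since E[X] ≥ 1, the first-moment bound is inconclusive at n = 2031; it does NOT by itself certify R_4(10) > 2031.

E[X] = 321883478221675085423322615/309485009821345068724781056 ≈ 1.0401; E[X] ≥ 1; first-moment method inconclusive here.


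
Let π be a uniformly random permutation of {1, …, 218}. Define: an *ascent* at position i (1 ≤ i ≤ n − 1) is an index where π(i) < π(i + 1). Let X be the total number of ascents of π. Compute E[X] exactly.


Write X = Σ X_I over i = 1, …, 217, with X_I the indicator of one ascent.
There are 217 indicators.
For each fixed i, the pair (π(i), π(i+1)) is a uniformly random ordered pair of distinct values from {1, …, 218}; by symmetry P[π(i) < π(i+1)] = 1/2.
By linearity: E[X] = 217 · (1/2) = (218 − 1) · (1/2) = 217/2 ≈ 108.5000.

E[X] = 217/2 = 108.5000.


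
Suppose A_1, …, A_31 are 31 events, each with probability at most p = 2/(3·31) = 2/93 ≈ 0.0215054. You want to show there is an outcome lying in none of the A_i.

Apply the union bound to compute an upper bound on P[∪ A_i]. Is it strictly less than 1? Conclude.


Union bound: P[∪_{i=1}^{31} A_i] ≤ Σ_i P[A_i] ≤ 31·p = 31·(2/93) = 2/3.
Numerically: 2/3 ≈ 0.6666667.
Is 2/3 < 1? YES.
Since P[∪ A_i] ≤ 2/3 < 1, the complement has P[∩ A_i^c] ≥ 1 − 2/3 = 1/3 > 0, so some outcome avoids every A_i.

31·p = 2/3 ≈ 0.6666667; existence CERTIFIED by the union bound.


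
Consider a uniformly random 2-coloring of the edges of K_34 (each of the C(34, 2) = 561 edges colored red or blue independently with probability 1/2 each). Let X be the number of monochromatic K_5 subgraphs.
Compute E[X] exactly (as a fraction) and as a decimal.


Let X = Σ_S X_S over the C(34, 5) = 278256 subsets S of size 5, where X_S = 1 if the K_5 on S is monochromatic.
For a fixed S, the K_5 on S has C(5, 2) = 10 edges. P[all 10 edges red] = (1/2)^10, and likewise for blue, so P[monochromatic] = 2·(1/2)^10 = 2^{1 − 10} = 1/512.
Summing: E[X] = C(34, 5) · 2^{1 − 10} = 278256 · 1/512 = 17391/32.
Numerically: E[X] ≈ 543.46875.

E[X] = C(34,5)·2^(1−C(5,2)) = 17391/32 ≈ 543.46875.


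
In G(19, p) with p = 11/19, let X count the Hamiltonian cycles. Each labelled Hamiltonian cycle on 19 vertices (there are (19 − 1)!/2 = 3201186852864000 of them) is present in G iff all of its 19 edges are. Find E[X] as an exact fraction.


K_19 has (19 − 1)!/2 = 3201186852864000 labelled Hamiltonian cycles.
For each such Hamiltonian cycle H, let X_H = 1 if all 19 edges of H are present in G. Then P[X_H = 1] = p^{19} = (11/19)^{19} = 61159090448414546291/1978419655660313589123979.
Summing the indicators: E[X] = Σ_H E[X_H] = 3201186852864000 · p^{19} = 3201186852864000 · 61159090448414546291/1978419655660313589123979 = 195781676276584883979724733927424000/1978419655660313589123979.
Numerically: E[X] ≈ 9.896e+10.

E[X] = 3201186852864000 · (11/19)^{19} = 195781676276584883979724733927424000/1978419655660313589123979 ≈ 9.896e+10.


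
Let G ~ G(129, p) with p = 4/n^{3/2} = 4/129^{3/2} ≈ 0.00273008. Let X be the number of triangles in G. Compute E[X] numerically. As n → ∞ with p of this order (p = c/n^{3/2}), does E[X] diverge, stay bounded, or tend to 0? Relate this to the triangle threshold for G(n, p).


Number of potential triangles: C(129, 3) = 349504.
Each occurs with probability p³ ≈ (0.00273008)³ ≈ 2.03482131e-08.
By linearity: E[X] = C(129, 3)·p³ ≈ 349504 · 2.03482131e-08 ≈ 0.007112.
Since α = 3/2 > 1, p = c/n^{3/2} = o(1/n) is below the triangle threshold p ~ 1/n. Asymptotically E[X] ~ (c³/6)·n^{3(1−α)} = (4³/6)·n^{-1.5} → 0, so by Markov's inequality G has no triangles w.h.p.

E[X] ≈ 0.007112; in regime p = Θ(1/n^{3/2}) E[X] tends to 0 (below the triangle threshold p ~ 1/n).


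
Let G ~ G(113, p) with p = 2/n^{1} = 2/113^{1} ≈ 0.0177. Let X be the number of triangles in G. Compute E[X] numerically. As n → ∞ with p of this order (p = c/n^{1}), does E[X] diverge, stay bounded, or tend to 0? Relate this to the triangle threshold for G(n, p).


Number of potential triangles: C(113, 3) = 234136.
Each occurs with probability p³ ≈ (0.0177)³ ≈ 5.54440e-06.
By linearity: E[X] = C(113, 3)·p³ ≈ 234136 · 5.54440e-06 ≈ 1.298.
Here α = 1, so p = 2/n is exactly at the triangle threshold p ~ 1/n. Asymptotically E[X] → c³/6 = 2³/6 = 4/3 ≈ 1.333, a bounded constant. In this regime the triangle count is asymptotically Poisson(c³/6).

E[X] ≈ 1.298; in regime p = Θ(1/n^{1}) E[X] stays bounded (at the triangle threshold p ~ 1/n).


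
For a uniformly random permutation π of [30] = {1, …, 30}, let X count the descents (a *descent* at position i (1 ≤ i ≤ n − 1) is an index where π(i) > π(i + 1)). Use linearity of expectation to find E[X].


Write X = Σ X_I over i = 1, …, 29, with X_I the indicator of one descent.
There are 29 indicators.
For each fixed i, the pair (π(i), π(i+1)) is a uniformly random ordered pair of distinct values from {1, …, 30}; by symmetry P[π(i) > π(i+1)] = 1/2.
By linearity: E[X] = 29 · (1/2) = (30 − 1) · (1/2) = 29/2 ≈ 14.500000.

E[X] = 29/2 = 14.500000.


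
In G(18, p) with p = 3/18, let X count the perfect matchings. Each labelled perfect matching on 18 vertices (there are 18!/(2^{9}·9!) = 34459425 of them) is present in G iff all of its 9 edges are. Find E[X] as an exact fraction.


K_18 has 18!/(2^{9}·9!) = 34459425 labelled perfect matchings.
For each such perfect matching H, let X_H = 1 if all 9 edges of H are present in G. Then P[X_H = 1] = p^{9} = (1/6)^{9} = 1/10077696.
By linearity: E[X] = Σ_H E[X_H] = 34459425 · p^{9} = 34459425 · 1/10077696 = 425425/124416.
Numerically: E[X] ≈ 3.41938.

E[X] = 34459425 · (1/6)^{9} = 425425/124416 ≈ 3.41938.


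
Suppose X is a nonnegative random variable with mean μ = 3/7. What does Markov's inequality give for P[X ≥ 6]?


μ = E[X] = 3/7, a = 6.
Markov: P[X ≥ 6] ≤ μ/a = (3/7)/6 = 1/14.
Numerically: ≈ 0.071429.
(Since a = 6 > μ = 0.428571, the bound 1/14 is < 1 and informative.)

P[X ≥ 6] ≤ 1/14 ≈ 0.071429.


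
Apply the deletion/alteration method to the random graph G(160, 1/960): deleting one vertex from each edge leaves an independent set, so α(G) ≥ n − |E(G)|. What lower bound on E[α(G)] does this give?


E[|E(G)|] = C(160, 2)·p = 12720 · (1/960) = 53/4.
E[α(G)] ≥ n − E[|E(G)|] = 160 − 53/4 = 587/4.
Numerically: ≈ 146.750000.
(This is only a lower bound; the true E[α(G)] may be larger.)

E[α(G)] ≥ 587/4 ≈ 146.750000.


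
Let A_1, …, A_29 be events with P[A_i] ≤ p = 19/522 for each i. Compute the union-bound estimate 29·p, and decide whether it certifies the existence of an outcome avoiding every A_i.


Union bound: P[∪_{i=1}^{29} A_i] ≤ Σ_i P[A_i] ≤ 29·p = 29·(19/522) = 19/18.
Numerically: 19/18 ≈ 1.0555556.
Is 19/18 < 1? NO.
Since the bound 19/18 is ≥ 1, the union bound is uninformative here; it does NOT by itself certify existence.

29·p = 19/18 ≈ 1.0555556; existence NOT certified by the union bound.


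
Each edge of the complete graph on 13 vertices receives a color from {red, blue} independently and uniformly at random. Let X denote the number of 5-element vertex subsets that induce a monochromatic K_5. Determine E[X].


Let X = Σ_S X_S over the C(13, 5) = 1287 subsets S of size 5, where X_S = 1 if the K_5 on S is monochromatic.
For a fixed S, the K_5 on S has C(5, 2) = 10 edges. P[all 10 edges red] = (1/2)^10, and likewise for blue, so P[monochromatic] = 2·(1/2)^10 = 2^{1 − 10} = 1/512.
By linearity: E[X] = C(13, 5) · 2^{1 − 10} = 1287 · 1/512 = 1287/512.
Numerically: E[X] ≈ 2.5137.

E[X] = C(13,5)·2^(1−C(5,2)) = 1287/512 ≈ 2.5137.


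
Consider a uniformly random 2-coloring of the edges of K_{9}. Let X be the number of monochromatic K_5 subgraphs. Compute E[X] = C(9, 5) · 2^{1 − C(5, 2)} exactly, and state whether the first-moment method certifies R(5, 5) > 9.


E[X] = C(9, 5) · 2^{1 − 10} = 126 · 2^{−9} = 126/512.
As a reduced fraction: E[X] = 63/256 ≈ 0.246094.
Is E[X] < 1? YES.
Since E[X] < 1, there exists a 2-coloring of K_{9} with no monochromatic K_5; hence R(5, 5) > 9.

E[X] = 63/256 ≈ 0.246094; E[X] < 1, so R(5, 5) > 9.


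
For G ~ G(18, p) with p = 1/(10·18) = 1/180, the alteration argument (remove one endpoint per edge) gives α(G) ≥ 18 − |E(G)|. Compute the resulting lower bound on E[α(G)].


E[|E(G)|] = C(18, 2)·p = 153 · (1/180) = 17/20.
E[α(G)] ≥ n − E[|E(G)|] = 18 − 17/20 = 343/20.
Numerically: ≈ 17.1500.
(This is only a lower bound; the true E[α(G)] may be larger.)

E[α(G)] ≥ 343/20 ≈ 17.1500.


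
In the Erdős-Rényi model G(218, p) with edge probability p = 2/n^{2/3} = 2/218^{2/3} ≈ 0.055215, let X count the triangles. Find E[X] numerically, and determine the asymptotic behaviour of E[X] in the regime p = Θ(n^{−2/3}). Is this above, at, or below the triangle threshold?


Number of potential triangles: C(218, 3) = 1703016.
Each occurs with probability p³ ≈ (0.055215)³ ≈ 1.6833600e-04.
By linearity: E[X] = C(218, 3)·p³ ≈ 1703016 · 1.6833600e-04 ≈ 286.67890.
Since α = 2/3 < 1, p = c/n^{2/3} ≫ 1/n is above the triangle threshold p ~ 1/n. Asymptotically E[X] ~ (c³/6)·n^{3(1−α)} = (2³/6)·n^{1} → ∞; triangles are abundant w.h.p.

E[X] ≈ 286.67890; in regime p = Θ(1/n^{2/3}) E[X] diverges (above the triangle threshold p ~ 1/n).


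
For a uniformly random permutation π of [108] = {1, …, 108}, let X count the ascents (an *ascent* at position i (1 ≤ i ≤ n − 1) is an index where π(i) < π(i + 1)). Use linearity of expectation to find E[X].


Write X = Σ X_I over i = 1, …, 107, with X_I the indicator of one ascent.
There are 107 indicators.
For each fixed i, the pair (π(i), π(i+1)) is a uniformly random ordered pair of distinct values from {1, …, 108}; by symmetry P[π(i) < π(i+1)] = 1/2.
By linearity: E[X] = 107 · (1/2) = (108 − 1) · (1/2) = 107/2 ≈ 53.500.

E[X] = 107/2 = 53.500.


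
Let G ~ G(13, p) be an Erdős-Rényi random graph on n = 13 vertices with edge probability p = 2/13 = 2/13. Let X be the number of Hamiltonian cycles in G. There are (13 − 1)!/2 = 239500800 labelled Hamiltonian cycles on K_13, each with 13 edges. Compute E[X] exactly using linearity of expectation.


K_13 has (13 − 1)!/2 = 239500800 labelled Hamiltonian cycles.
For each such Hamiltonian cycle H, let X_H = 1 if all 13 edges of H are present in G. Then P[X_H = 1] = p^{13} = (2/13)^{13} = 8192/302875106592253.
By linearity: E[X] = Σ_H E[X_H] = 239500800 · p^{13} = 239500800 · 8192/302875106592253 = 1961990553600/302875106592253.
Numerically: E[X] ≈ 0.006478.

E[X] = 239500800 · (2/13)^{13} = 1961990553600/302875106592253 ≈ 0.006478.


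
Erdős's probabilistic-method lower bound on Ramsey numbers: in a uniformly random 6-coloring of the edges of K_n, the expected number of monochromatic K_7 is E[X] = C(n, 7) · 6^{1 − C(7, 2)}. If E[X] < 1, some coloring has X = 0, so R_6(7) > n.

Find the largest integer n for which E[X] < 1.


We need C(n, 7) · 6^{1 − 21} < 1, i.e. C(n, 7) < 6^{21 − 1} = 3656158440062976.
Check values of n near the boundary:
  n = 562: C(562, 7) = 3384017972944752; 3384017972944752 < 3656158440062976? YES
  n = 563: C(563, 7) = 3426622515769596; 3426622515769596 < 3656158440062976? YES
  n = 564: C(564, 7) = 3469685994423792; 3469685994423792 < 3656158440062976? YES
  n = 565: C(565, 7) = 3513212521235560; 3513212521235560 < 3656158440062976? YES
  n = 566: C(566, 7) = 3557206237959440; 3557206237959440 < 3656158440062976? YES
  n = 567: C(567, 7) = 3601671315933933; 3601671315933933 < 3656158440062976? YES
  n = 568: C(568, 7) = 3646611956239704; 3646611956239704 < 3656158440062976? YES
  n = 569: C(569, 7) = 3692032389858348; 3692032389858348 < 3656158440062976? NO
  n = 570: C(570, 7) = 3737936877831720; 3737936877831720 < 3656158440062976? NO
The largest n with C(n, 7) < 3656158440062976 is n = 568 (where E[X] = 16882462760369/16926659444736 ≈ 0.997389). Hence R_6(7) > 568, i.e. R_6(7) ≥ 569.

Largest n = 568; hence R_6(7) > 568.


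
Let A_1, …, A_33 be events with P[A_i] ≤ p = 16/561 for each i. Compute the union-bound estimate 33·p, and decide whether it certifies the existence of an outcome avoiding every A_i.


Union bound: P[∪_{i=1}^{33} A_i] ≤ Σ_i P[A_i] ≤ 33·p = 33·(16/561) = 16/17.
Numerically: 16/17 ≈ 0.94118.
Is 16/17 < 1? YES.
Since P[∪ A_i] ≤ 16/17 < 1, the complement has P[∩ A_i^c] ≥ 1 − 16/17 = 1/17 > 0, so some outcome avoids every A_i.

33·p = 16/17 ≈ 0.94118; existence CERTIFIED by the union bound.


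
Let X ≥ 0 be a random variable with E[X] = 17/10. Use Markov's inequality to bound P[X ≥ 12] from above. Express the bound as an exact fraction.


μ = E[X] = 17/10, a = 12.
Markov: P[X ≥ 12] ≤ μ/a = (17/10)/12 = 17/120.
Numerically: ≈ 0.141667.
(Since a = 12 > μ = 1.700000, the bound 17/120 is < 1 and informative.)

P[X ≥ 12] ≤ 17/120 ≈ 0.141667.


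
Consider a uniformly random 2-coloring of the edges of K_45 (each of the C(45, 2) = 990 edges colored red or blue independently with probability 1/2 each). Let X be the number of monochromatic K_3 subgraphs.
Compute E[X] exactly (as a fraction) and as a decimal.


Let X = Σ_S X_S over the C(45, 3) = 14190 subsets S of size 3, where X_S = 1 if the K_3 on S is monochromatic.
For a fixed S, the K_3 on S has C(3, 2) = 3 edges. P[all 3 edges red] = (1/2)^3, and likewise for blue, so P[monochromatic] = 2·(1/2)^3 = 2^{1 − 3} = 1/4.
By linearity of expectation: E[X] = C(45, 3) · 2^{1 − 3} = 14190 · 1/4 = 7095/2.
Numerically: E[X] ≈ 3547.5000.

E[X] = C(45,3)·2^(1−C(3,2)) = 7095/2 ≈ 3547.5000.


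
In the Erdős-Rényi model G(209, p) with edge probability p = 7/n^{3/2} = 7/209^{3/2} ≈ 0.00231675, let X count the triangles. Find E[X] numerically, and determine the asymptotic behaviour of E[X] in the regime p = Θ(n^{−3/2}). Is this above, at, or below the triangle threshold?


Number of potential triangles: C(209, 3) = 1499784.
Each occurs with probability p³ ≈ (0.00231675)³ ≈ 1.24347149e-08.
By linearity: E[X] = C(209, 3)·p³ ≈ 1499784 · 1.24347149e-08 ≈ 0.018649.
Since α = 3/2 > 1, p = c/n^{3/2} = o(1/n) is below the triangle threshold p ~ 1/n. Asymptotically E[X] ~ (c³/6)·n^{3(1−α)} = (7³/6)·n^{-1.5} → 0, so by Markov's inequality G has no triangles w.h.p.

E[X] ≈ 0.018649; in regime p = Θ(1/n^{3/2}) E[X] tends to 0 (below the triangle threshold p ~ 1/n).


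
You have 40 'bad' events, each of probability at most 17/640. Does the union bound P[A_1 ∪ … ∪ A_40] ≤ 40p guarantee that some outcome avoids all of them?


Union bound: P[∪_{i=1}^{40} A_i] ≤ Σ_i P[A_i] ≤ 40·p = 40·(17/640) = 17/16.
Numerically: 17/16 ≈ 1.0625000.
Is 17/16 < 1? NO.
Since the bound 17/16 is ≥ 1, the union bound is uninformative here; it does NOT by itself certify existence.

40·p = 17/16 ≈ 1.0625000; existence NOT certified by the union bound.


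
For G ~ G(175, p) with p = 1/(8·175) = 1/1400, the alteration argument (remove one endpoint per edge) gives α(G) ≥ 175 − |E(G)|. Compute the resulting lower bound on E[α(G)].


E[|E(G)|] = C(175, 2)·p = 15225 · (1/1400) = 87/8.
E[α(G)] ≥ n − E[|E(G)|] = 175 − 87/8 = 1313/8.
Numerically: ≈ 164.12500.
(This is only a lower bound; the true E[α(G)] may be larger.)

E[α(G)] ≥ 1313/8 ≈ 164.12500.


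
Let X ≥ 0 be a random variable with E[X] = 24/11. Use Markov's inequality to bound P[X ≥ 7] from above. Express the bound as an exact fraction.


μ = E[X] = 24/11, a = 7.
Markov: P[X ≥ 7] ≤ μ/a = (24/11)/7 = 24/77.
Numerically: ≈ 0.312.
(Since a = 7 > μ = 2.182, the bound 24/77 is < 1 and informative.)

P[X ≥ 7] ≤ 24/77 ≈ 0.312.


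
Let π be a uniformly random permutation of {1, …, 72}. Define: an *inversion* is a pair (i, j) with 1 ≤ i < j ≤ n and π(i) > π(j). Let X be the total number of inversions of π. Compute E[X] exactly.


Write X = Σ X_I over the C(72, 2) = 2556 pairs i < j, with X_I the indicator of one inversion.
There are 2556 indicators.
For each fixed pair i < j, the values π(i) and π(j) are two distinct elements of {1, …, 72} in uniformly random order; by symmetry P[π(i) > π(j)] = 1/2.
By linearity: E[X] = 2556 · (1/2) = C(72, 2) · (1/2) = 2556/2 = 1278 ≈ 1278.000000.

E[X] = 1278 = 1278.000000.


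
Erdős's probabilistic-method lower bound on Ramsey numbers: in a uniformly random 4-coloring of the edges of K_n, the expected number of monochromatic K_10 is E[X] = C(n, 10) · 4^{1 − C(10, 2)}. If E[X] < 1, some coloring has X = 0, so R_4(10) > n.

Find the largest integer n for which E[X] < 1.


We need C(n, 10) · 4^{1 − 45} < 1, i.e. C(n, 10) < 4^{45 − 1} = 309485009821345068724781056.
Check values of n near the boundary:
  n = 2018: C(2018, 10) = 301820606687612220663963508; 301820606687612220663963508 < 309485009821345068724781056? YES
  n = 2019: C(2019, 10) = 303322949179835278009229628; 303322949179835278009229628 < 309485009821345068724781056? YES
  n = 2020: C(2020, 10) = 304832018578739931133653656; 304832018578739931133653656 < 309485009821345068724781056? YES
  n = 2021: C(2021, 10) = 306347841644770462864800616; 306347841644770462864800616 < 309485009821345068724781056? YES
  n = 2022: C(2022, 10) = 307870445231474093395937796; 307870445231474093395937796 < 309485009821345068724781056? YES
  n = 2023: C(2023, 10) = 309399856285778485315440716; 309399856285778485315440716 < 309485009821345068724781056? YES
  n = 2024: C(2024, 10) = 310936101848269937576192656; 310936101848269937576192656 < 309485009821345068724781056? NO
  n = 2025: C(2025, 10) = 312479209053472269772600560; 312479209053472269772600560 < 309485009821345068724781056? NO
The largest n with C(n, 10) < 309485009821345068724781056 is n = 2023 (where E[X] = 77349964071444621328860179/77371252455336267181195264 ≈ 0.999725). Hence R_4(10) > 2023, i.e. R_4(10) ≥ 2024.

Largest n = 2023; hence R_4(10) > 2023.


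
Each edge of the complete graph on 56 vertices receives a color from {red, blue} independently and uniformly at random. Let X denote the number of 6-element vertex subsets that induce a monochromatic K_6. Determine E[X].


Let X = Σ_S X_S over the C(56, 6) = 32468436 subsets S of size 6, where X_S = 1 if the K_6 on S is monochromatic.
For a fixed S, the K_6 on S has C(6, 2) = 15 edges. P[all 15 edges red] = (1/2)^15, and likewise for blue, so P[monochromatic] = 2·(1/2)^15 = 2^{1 − 15} = 1/16384.
Summing: E[X] = C(56, 6) · 2^{1 − 15} = 32468436 · 1/16384 = 8117109/4096.
Numerically: E[X] ≈ 1981.71606.

E[X] = C(56,6)·2^(1−C(6,2)) = 8117109/4096 ≈ 1981.71606.
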